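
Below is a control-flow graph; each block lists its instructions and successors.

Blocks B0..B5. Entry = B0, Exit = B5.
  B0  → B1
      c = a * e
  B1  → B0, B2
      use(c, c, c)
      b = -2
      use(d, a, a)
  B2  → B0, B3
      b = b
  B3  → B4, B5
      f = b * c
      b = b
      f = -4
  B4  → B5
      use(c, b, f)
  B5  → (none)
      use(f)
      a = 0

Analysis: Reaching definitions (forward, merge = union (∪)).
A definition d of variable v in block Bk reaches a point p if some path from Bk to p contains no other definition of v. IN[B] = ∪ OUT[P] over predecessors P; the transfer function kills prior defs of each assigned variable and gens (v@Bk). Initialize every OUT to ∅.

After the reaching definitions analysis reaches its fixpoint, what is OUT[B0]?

Fixpoint table:
  B0:  IN={b@B1, b@B2, c@B0}  OUT={b@B1, b@B2, c@B0}
  B1:  IN={b@B1, b@B2, c@B0}  OUT={b@B1, c@B0}
  B2:  IN={b@B1, c@B0}  OUT={b@B2, c@B0}
  B3:  IN={b@B2, c@B0}  OUT={b@B3, c@B0, f@B3}
  B4:  IN={b@B3, c@B0, f@B3}  OUT={b@B3, c@B0, f@B3}
  B5:  IN={b@B3, c@B0, f@B3}  OUT={a@B5, b@B3, c@B0, f@B3}

Merge at B0 (entry node, so the boundary value {} is joined with the incoming edge(s)): IN[B0] = {} ⊔ OUT[B1] ⊔ OUT[B2] = {b@B1, b@B2, c@B0}
Applying B0's transfer function to that IN value gives OUT[B0] (row B0 above).

Answer: {b@B1, b@B2, c@B0}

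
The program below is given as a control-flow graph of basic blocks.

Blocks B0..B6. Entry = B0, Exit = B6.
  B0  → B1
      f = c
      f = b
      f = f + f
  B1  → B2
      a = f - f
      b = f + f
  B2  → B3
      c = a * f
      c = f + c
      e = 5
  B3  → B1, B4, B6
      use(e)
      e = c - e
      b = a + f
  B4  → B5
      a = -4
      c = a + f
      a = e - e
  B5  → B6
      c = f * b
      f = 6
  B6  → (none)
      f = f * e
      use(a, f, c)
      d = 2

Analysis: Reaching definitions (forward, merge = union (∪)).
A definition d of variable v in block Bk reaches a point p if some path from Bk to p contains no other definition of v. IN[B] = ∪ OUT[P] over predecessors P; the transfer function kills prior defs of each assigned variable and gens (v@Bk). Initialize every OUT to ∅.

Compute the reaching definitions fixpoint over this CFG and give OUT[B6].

Fixpoint table:
  B0:   IN={}   OUT={f@B0}
  B1:   IN={a@B1, b@B3, c@B2, e@B3, f@B0}   OUT={a@B1, b@B1, c@B2, e@B3, f@B0}
  B2:   IN={a@B1, b@B1, c@B2, e@B3, f@B0}   OUT={a@B1, b@B1, c@B2, e@B2, f@B0}
  B3:   IN={a@B1, b@B1, c@B2, e@B2, f@B0}   OUT={a@B1, b@B3, c@B2, e@B3, f@B0}
  B4:   IN={a@B1, b@B3, c@B2, e@B3, f@B0}   OUT={a@B4, b@B3, c@B4, e@B3, f@B0}
  B5:   IN={a@B4, b@B3, c@B4, e@B3, f@B0}   OUT={a@B4, b@B3, c@B5, e@B3, f@B5}
  B6:   IN={a@B1, a@B4, b@B3, c@B2, c@B5, e@B3, f@B0, f@B5}   OUT={a@B1, a@B4, b@B3, c@B2, c@B5, d@B6, e@B3, f@B6}

Merge at B6: IN[B6] = OUT[B3] ⊔ OUT[B5] = {a@B1, a@B4, b@B3, c@B2, c@B5, e@B3, f@B0, f@B5}
Applying B6's transfer function to that IN value gives OUT[B6] (row B6 above).

Answer: {a@B1, a@B4, b@B3, c@B2, c@B5, d@B6, e@B3, f@B6}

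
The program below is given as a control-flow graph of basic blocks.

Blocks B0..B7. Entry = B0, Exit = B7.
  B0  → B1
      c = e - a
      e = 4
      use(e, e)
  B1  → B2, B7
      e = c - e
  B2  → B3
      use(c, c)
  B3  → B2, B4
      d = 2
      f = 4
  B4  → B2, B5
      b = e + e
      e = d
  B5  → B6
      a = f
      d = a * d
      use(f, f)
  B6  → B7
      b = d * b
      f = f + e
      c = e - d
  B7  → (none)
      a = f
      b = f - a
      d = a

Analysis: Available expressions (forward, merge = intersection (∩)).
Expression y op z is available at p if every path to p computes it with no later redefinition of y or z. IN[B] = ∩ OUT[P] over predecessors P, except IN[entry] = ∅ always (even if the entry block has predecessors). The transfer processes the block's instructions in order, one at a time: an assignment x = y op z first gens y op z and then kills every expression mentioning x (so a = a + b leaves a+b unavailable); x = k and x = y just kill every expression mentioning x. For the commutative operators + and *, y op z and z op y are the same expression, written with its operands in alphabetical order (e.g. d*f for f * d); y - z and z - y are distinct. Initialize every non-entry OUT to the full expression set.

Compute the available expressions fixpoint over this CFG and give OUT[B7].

Answer: {f-a}

Trace:
Converged values:
  B0:  IN={}  OUT={}
  B1:  IN={}  OUT={}
  B2:  IN={}  OUT={}
  B3:  IN={}  OUT={}
  B4:  IN={}  OUT={}
  B5:  IN={}  OUT={}
  B6:  IN={}  OUT={e-d}
  B7:  IN={}  OUT={f-a}

Merge at B7: IN[B7] = OUT[B1] ∩ OUT[B6] = {}
Applying B7's transfer function to that IN value gives OUT[B7] (row B7 above).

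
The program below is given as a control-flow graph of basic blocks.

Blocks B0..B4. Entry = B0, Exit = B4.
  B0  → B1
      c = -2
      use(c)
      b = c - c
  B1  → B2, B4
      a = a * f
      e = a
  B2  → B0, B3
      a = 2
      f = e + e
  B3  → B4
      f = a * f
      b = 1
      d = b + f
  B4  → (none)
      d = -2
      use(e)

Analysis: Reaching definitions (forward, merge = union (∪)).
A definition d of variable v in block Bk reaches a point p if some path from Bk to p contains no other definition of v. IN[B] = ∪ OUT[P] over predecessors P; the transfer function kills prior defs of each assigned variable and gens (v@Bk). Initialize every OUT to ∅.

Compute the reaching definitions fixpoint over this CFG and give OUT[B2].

Converged values:
  B0:  IN={a@B2, b@B0, c@B0, e@B1, f@B2}  OUT={a@B2, b@B0, c@B0, e@B1, f@B2}
  B1:  IN={a@B2, b@B0, c@B0, e@B1, f@B2}  OUT={a@B1, b@B0, c@B0, e@B1, f@B2}
  B2:  IN={a@B1, b@B0, c@B0, e@B1, f@B2}  OUT={a@B2, b@B0, c@B0, e@B1, f@B2}
  B3:  IN={a@B2, b@B0, c@B0, e@B1, f@B2}  OUT={a@B2, b@B3, c@B0, d@B3, e@B1, f@B3}
  B4:  IN={a@B1, a@B2, b@B0, b@B3, c@B0, d@B3, e@B1, f@B2, f@B3}  OUT={a@B1, a@B2, b@B0, b@B3, c@B0, d@B4, e@B1, f@B2, f@B3}

Merge at B2: IN[B2] = OUT[B1] = {a@B1, b@B0, c@B0, e@B1, f@B2}
Applying B2's transfer function to that IN value gives OUT[B2] (row B2 above).

Answer: {a@B2, b@B0, c@B0, e@B1, f@B2}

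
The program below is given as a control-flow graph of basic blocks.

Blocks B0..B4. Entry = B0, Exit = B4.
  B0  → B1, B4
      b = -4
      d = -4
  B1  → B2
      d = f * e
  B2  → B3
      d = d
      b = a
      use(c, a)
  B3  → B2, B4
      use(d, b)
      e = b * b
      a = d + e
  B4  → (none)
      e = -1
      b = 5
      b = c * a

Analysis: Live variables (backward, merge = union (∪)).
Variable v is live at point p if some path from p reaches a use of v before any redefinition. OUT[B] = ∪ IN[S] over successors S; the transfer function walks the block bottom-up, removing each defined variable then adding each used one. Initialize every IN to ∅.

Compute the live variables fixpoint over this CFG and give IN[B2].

Answer: {a, c, d}

Derivation:
Per-block solution:
  B0:   IN={a, c, e, f}   OUT={a, c, e, f}
  B1:   IN={a, c, e, f}   OUT={a, c, d}
  B2:   IN={a, c, d}   OUT={b, c, d}
  B3:   IN={b, c, d}   OUT={a, c, d}
  B4:   IN={a, c}   OUT={}

Merge at B2: OUT[B2] = IN[B3] = {b, c, d}
Applying B2's transfer function to that OUT value gives IN[B2] (row B2 above).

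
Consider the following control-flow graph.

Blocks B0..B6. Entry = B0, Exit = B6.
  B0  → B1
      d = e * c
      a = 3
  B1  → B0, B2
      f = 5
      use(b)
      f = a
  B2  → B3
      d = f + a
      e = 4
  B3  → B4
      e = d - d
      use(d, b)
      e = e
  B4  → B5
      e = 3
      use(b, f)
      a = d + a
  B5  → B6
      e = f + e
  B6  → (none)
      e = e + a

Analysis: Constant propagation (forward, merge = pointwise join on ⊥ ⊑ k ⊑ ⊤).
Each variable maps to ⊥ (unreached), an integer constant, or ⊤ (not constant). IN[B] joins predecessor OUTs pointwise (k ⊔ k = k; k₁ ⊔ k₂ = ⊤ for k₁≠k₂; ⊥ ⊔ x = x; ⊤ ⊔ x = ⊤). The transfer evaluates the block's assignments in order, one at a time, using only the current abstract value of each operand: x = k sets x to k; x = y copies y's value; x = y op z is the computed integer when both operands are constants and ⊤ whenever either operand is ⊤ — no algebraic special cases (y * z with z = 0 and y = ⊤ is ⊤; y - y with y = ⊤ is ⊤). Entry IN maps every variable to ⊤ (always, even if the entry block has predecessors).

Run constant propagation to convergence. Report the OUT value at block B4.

Answer: {a: 9, b: ⊤, c: ⊤, d: 6, e: 3, f: 3}

Derivation:
Fixpoint table:
  B0:  IN=(all ⊤)  OUT={a:3; rest ⊤}
  B1:  IN={a:3; rest ⊤}  OUT={a:3, f:3; rest ⊤}
  B2:  IN={a:3, f:3; rest ⊤}  OUT={a:3, d:6, e:4, f:3; rest ⊤}
  B3:  IN={a:3, d:6, e:4, f:3; rest ⊤}  OUT={a:3, d:6, e:0, f:3; rest ⊤}
  B4:  IN={a:3, d:6, e:0, f:3; rest ⊤}  OUT={a:9, d:6, e:3, f:3; rest ⊤}
  B5:  IN={a:9, d:6, e:3, f:3; rest ⊤}  OUT={a:9, d:6, e:6, f:3; rest ⊤}
  B6:  IN={a:9, d:6, e:6, f:3; rest ⊤}  OUT={a:9, d:6, e:15, f:3; rest ⊤}

Merge at B4: IN[B4] = OUT[B3] = {a: 3, b: ⊤, c: ⊤, d: 6, e: 0, f: 3}
Applying B4's transfer function to that IN value gives OUT[B4] (row B4 above).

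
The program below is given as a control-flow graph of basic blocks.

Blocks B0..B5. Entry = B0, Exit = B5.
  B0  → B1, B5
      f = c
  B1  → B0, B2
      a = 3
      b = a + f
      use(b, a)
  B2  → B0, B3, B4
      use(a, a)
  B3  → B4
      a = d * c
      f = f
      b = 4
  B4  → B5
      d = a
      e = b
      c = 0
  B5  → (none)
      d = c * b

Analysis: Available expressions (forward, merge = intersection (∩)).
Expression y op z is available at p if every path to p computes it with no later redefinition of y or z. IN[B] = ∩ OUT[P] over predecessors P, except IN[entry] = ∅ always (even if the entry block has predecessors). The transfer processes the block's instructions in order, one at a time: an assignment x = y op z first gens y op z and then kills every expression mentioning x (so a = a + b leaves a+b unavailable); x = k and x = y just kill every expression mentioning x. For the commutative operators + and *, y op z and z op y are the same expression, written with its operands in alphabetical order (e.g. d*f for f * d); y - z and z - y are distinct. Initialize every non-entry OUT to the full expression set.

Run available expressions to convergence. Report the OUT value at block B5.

Per-block solution:
  B0:  IN={}  OUT={}
  B1:  IN={}  OUT={a+f}
  B2:  IN={a+f}  OUT={a+f}
  B3:  IN={a+f}  OUT={c*d}
  B4:  IN={}  OUT={}
  B5:  IN={}  OUT={b*c}

Merge at B5: IN[B5] = OUT[B0] ∩ OUT[B4] = {}
Applying B5's transfer function to that IN value gives OUT[B5] (row B5 above).

Answer: {b*c}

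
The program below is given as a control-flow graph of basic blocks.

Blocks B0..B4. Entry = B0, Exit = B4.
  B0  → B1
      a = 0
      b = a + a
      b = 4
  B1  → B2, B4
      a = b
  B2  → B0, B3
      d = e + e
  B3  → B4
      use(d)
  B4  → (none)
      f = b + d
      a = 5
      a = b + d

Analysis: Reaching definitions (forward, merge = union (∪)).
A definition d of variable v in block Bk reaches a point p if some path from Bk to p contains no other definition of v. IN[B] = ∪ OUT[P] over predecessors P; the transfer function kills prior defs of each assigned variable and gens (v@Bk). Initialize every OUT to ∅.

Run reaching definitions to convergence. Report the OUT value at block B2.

Fixpoint table:
  B0:  IN={a@B1, b@B0, d@B2}  OUT={a@B0, b@B0, d@B2}
  B1:  IN={a@B0, b@B0, d@B2}  OUT={a@B1, b@B0, d@B2}
  B2:  IN={a@B1, b@B0, d@B2}  OUT={a@B1, b@B0, d@B2}
  B3:  IN={a@B1, b@B0, d@B2}  OUT={a@B1, b@B0, d@B2}
  B4:  IN={a@B1, b@B0, d@B2}  OUT={a@B4, b@B0, d@B2, f@B4}

Merge at B2: IN[B2] = OUT[B1] = {a@B1, b@B0, d@B2}
Applying B2's transfer function to that IN value gives OUT[B2] (row B2 above).

Answer: {a@B1, b@B0, d@B2}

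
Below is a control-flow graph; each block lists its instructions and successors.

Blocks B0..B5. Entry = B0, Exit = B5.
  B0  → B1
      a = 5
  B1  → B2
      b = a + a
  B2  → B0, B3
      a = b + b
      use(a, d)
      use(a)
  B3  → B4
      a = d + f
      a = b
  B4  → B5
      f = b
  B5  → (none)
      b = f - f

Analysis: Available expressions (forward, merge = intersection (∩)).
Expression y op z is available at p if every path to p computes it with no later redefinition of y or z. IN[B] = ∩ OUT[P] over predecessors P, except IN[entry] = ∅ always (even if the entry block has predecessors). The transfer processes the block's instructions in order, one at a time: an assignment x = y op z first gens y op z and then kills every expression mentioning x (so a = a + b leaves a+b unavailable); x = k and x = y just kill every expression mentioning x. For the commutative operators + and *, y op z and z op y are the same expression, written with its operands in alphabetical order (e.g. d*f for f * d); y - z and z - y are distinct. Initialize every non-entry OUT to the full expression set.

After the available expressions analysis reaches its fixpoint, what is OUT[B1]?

Answer: {a+a}

Working:
Converged values:
  B0:  IN={}  OUT={}
  B1:  IN={}  OUT={a+a}
  B2:  IN={a+a}  OUT={b+b}
  B3:  IN={b+b}  OUT={b+b, d+f}
  B4:  IN={b+b, d+f}  OUT={b+b}
  B5:  IN={b+b}  OUT={f-f}

Merge at B1: IN[B1] = OUT[B0] = {}
Applying B1's transfer function to that IN value gives OUT[B1] (row B1 above).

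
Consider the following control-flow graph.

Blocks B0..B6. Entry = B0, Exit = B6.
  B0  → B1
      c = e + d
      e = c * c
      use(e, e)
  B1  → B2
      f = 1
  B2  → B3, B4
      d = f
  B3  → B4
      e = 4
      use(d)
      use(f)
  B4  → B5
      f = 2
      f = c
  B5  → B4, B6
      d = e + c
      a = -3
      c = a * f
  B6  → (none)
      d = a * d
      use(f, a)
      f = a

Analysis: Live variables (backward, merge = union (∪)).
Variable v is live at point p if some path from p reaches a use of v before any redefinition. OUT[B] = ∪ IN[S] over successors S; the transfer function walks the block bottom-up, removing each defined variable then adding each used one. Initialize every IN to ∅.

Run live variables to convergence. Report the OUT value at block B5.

Per-block solution:
  B0:   IN={d, e}   OUT={c, e}
  B1:   IN={c, e}   OUT={c, e, f}
  B2:   IN={c, e, f}   OUT={c, d, e, f}
  B3:   IN={c, d, f}   OUT={c, e}
  B4:   IN={c, e}   OUT={c, e, f}
  B5:   IN={c, e, f}   OUT={a, c, d, e, f}
  B6:   IN={a, d, f}   OUT={}

Merge at B5: OUT[B5] = IN[B4] ⊔ IN[B6] = {a, c, d, e, f}

Answer: {a, c, d, e, f}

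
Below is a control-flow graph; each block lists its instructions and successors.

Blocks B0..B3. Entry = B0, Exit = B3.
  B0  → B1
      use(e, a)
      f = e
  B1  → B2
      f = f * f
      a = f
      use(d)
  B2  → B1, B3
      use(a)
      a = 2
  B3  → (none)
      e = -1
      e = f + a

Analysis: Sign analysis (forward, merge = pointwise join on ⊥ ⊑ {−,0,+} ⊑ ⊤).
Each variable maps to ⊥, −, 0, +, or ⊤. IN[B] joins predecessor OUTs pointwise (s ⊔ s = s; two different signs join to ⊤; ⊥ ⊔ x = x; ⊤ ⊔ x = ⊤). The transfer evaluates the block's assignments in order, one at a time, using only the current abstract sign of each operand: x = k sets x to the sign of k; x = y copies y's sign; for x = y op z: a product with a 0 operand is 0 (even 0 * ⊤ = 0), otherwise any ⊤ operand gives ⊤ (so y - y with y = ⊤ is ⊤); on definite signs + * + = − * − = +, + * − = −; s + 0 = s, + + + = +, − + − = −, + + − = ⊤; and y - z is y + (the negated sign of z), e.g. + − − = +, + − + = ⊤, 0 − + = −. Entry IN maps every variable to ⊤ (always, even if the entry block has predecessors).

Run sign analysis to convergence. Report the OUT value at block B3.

Answer: {a: +, b: ⊤, c: ⊤, d: ⊤, e: ⊤, f: ⊤}

Derivation:
Per-block solution:
  B0: | IN=(all ⊤) | OUT=(all ⊤)
  B1: | IN=(all ⊤) | OUT=(all ⊤)
  B2: | IN=(all ⊤) | OUT={a:+; rest ⊤}
  B3: | IN={a:+; rest ⊤} | OUT={a:+; rest ⊤}

Merge at B3: IN[B3] = OUT[B2] = {a: +, b: ⊤, c: ⊤, d: ⊤, e: ⊤, f: ⊤}
Applying B3's transfer function to that IN value gives OUT[B3] (row B3 above).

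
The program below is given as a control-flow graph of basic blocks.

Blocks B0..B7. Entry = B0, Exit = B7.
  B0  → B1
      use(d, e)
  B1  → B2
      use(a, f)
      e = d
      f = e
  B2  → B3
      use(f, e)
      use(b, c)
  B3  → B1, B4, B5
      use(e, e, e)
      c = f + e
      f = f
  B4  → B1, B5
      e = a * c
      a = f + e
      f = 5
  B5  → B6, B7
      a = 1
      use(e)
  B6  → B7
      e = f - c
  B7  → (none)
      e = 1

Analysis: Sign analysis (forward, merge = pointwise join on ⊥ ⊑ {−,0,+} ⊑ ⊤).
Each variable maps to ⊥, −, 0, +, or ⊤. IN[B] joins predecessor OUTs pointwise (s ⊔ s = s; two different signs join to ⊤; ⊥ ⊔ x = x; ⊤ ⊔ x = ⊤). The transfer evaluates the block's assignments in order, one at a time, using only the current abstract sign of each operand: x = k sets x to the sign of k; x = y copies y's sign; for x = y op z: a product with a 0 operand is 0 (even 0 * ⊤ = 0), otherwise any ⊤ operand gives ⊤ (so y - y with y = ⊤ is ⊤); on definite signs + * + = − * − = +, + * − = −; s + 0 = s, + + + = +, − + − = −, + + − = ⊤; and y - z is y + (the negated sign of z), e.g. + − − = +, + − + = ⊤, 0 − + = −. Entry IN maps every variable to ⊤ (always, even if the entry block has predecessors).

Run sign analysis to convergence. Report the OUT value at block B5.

Per-block solution:
  B0:   IN=(all ⊤)   OUT=(all ⊤)
  B1:   IN=(all ⊤)   OUT=(all ⊤)
  B2:   IN=(all ⊤)   OUT=(all ⊤)
  B3:   IN=(all ⊤)   OUT=(all ⊤)
  B4:   IN=(all ⊤)   OUT={f:+; rest ⊤}
  B5:   IN=(all ⊤)   OUT={a:+; rest ⊤}
  B6:   IN={a:+; rest ⊤}   OUT={a:+; rest ⊤}
  B7:   IN={a:+; rest ⊤}   OUT={a:+, e:+; rest ⊤}

Merge at B5: IN[B5] = OUT[B3] ⊔ OUT[B4] = {a: ⊤, b: ⊤, c: ⊤, d: ⊤, e: ⊤, f: ⊤}
Applying B5's transfer function to that IN value gives OUT[B5] (row B5 above).

Answer: {a: +, b: ⊤, c: ⊤, d: ⊤, e: ⊤, f: ⊤}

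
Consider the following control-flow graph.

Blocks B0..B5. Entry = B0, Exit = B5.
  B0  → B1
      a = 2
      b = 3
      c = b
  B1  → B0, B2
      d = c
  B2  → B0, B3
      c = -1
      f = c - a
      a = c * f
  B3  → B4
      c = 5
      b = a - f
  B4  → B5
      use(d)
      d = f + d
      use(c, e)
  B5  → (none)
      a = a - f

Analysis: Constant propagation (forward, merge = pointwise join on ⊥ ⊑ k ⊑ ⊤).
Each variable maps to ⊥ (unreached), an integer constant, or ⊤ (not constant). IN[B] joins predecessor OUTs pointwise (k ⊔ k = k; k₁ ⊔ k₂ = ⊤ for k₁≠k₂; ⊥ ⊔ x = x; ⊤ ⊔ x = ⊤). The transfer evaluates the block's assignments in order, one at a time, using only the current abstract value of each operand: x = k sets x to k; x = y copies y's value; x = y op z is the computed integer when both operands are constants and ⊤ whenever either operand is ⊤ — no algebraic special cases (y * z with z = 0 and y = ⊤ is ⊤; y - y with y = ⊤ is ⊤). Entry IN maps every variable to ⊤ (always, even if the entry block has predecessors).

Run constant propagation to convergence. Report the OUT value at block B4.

Answer: {a: 3, b: 6, c: 5, d: 0, e: ⊤, f: -3}

Working:
Converged values:
  B0: | IN=(all ⊤) | OUT={a:2, b:3, c:3; rest ⊤}
  B1: | IN={a:2, b:3, c:3; rest ⊤} | OUT={a:2, b:3, c:3, d:3; rest ⊤}
  B2: | IN={a:2, b:3, c:3, d:3; rest ⊤} | OUT={a:3, b:3, c:-1, d:3, f:-3; rest ⊤}
  B3: | IN={a:3, b:3, c:-1, d:3, f:-3; rest ⊤} | OUT={a:3, b:6, c:5, d:3, f:-3; rest ⊤}
  B4: | IN={a:3, b:6, c:5, d:3, f:-3; rest ⊤} | OUT={a:3, b:6, c:5, d:0, f:-3; rest ⊤}
  B5: | IN={a:3, b:6, c:5, d:0, f:-3; rest ⊤} | OUT={a:6, b:6, c:5, d:0, f:-3; rest ⊤}

Merge at B4: IN[B4] = OUT[B3] = {a: 3, b: 6, c: 5, d: 3, e: ⊤, f: -3}
Applying B4's transfer function to that IN value gives OUT[B4] (row B4 above).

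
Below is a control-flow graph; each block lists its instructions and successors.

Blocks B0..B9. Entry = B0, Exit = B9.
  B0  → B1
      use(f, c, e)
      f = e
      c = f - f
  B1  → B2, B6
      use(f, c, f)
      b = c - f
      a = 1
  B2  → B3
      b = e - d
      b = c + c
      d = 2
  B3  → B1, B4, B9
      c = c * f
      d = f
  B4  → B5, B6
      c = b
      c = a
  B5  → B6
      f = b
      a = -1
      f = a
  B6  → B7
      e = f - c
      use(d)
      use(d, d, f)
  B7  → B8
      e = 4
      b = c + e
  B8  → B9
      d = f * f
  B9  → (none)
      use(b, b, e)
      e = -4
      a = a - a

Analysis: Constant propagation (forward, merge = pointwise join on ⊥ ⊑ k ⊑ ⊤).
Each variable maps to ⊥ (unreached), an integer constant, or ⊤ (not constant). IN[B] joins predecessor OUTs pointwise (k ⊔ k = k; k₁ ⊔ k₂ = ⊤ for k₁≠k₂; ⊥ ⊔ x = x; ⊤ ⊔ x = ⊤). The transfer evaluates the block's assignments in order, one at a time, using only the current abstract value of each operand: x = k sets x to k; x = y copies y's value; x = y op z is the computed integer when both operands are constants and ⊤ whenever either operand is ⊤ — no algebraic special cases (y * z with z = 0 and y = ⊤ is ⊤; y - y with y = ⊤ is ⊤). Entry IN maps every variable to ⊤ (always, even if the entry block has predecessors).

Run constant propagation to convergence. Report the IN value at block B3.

Fixpoint table:
  B0:   IN=(all ⊤)   OUT=(all ⊤)
  B1:   IN=(all ⊤)   OUT={a:1; rest ⊤}
  B2:   IN={a:1; rest ⊤}   OUT={a:1, d:2; rest ⊤}
  B3:   IN={a:1, d:2; rest ⊤}   OUT={a:1; rest ⊤}
  B4:   IN={a:1; rest ⊤}   OUT={a:1, c:1; rest ⊤}
  B5:   IN={a:1, c:1; rest ⊤}   OUT={a:-1, c:1, f:-1; rest ⊤}
  B6:   IN=(all ⊤)   OUT=(all ⊤)
  B7:   IN=(all ⊤)   OUT={e:4; rest ⊤}
  B8:   IN={e:4; rest ⊤}   OUT={e:4; rest ⊤}
  B9:   IN=(all ⊤)   OUT={e:-4; rest ⊤}

Merge at B3: IN[B3] = OUT[B2] = {a: 1, b: ⊤, c: ⊤, d: 2, e: ⊤, f: ⊤}

Answer: {a: 1, b: ⊤, c: ⊤, d: 2, e: ⊤, f: ⊤}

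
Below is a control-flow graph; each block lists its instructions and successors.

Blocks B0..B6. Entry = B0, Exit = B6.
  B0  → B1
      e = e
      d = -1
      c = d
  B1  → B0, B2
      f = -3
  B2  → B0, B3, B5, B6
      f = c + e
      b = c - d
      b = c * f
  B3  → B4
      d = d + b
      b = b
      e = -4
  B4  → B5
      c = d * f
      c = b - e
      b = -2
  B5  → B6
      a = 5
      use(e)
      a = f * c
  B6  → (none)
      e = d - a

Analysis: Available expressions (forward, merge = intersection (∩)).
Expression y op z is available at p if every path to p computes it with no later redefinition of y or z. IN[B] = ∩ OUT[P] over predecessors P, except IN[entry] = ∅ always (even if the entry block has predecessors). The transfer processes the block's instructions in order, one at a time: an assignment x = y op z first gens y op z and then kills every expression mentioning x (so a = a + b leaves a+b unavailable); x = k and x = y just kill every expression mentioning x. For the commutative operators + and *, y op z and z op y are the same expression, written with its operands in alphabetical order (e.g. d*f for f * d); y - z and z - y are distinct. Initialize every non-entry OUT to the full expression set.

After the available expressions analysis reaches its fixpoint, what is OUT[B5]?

Fixpoint table:
  B0:   IN={}   OUT={}
  B1:   IN={}   OUT={}
  B2:   IN={}   OUT={c*f, c+e, c-d}
  B3:   IN={c*f, c+e, c-d}   OUT={c*f}
  B4:   IN={c*f}   OUT={d*f}
  B5:   IN={}   OUT={c*f}
  B6:   IN={c*f}   OUT={c*f, d-a}

Merge at B5: IN[B5] = OUT[B2] ∩ OUT[B4] = {}
Applying B5's transfer function to that IN value gives OUT[B5] (row B5 above).

Answer: {c*f}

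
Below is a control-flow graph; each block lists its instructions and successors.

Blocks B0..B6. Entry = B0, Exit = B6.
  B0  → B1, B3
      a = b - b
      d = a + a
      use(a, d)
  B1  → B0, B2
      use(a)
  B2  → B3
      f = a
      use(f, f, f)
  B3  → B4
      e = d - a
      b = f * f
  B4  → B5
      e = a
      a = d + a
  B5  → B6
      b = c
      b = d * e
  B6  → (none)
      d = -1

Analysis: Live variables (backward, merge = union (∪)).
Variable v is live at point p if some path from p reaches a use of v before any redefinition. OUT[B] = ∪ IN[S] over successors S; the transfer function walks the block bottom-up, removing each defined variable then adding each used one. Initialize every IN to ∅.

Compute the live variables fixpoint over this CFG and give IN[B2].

Converged values:
  B0:  IN={b, c, f}  OUT={a, b, c, d, f}
  B1:  IN={a, b, c, d, f}  OUT={a, b, c, d, f}
  B2:  IN={a, c, d}  OUT={a, c, d, f}
  B3:  IN={a, c, d, f}  OUT={a, c, d}
  B4:  IN={a, c, d}  OUT={c, d, e}
  B5:  IN={c, d, e}  OUT={}
  B6:  IN={}  OUT={}

Merge at B2: OUT[B2] = IN[B3] = {a, c, d, f}
Applying B2's transfer function to that OUT value gives IN[B2] (row B2 above).

Answer: {a, c, d}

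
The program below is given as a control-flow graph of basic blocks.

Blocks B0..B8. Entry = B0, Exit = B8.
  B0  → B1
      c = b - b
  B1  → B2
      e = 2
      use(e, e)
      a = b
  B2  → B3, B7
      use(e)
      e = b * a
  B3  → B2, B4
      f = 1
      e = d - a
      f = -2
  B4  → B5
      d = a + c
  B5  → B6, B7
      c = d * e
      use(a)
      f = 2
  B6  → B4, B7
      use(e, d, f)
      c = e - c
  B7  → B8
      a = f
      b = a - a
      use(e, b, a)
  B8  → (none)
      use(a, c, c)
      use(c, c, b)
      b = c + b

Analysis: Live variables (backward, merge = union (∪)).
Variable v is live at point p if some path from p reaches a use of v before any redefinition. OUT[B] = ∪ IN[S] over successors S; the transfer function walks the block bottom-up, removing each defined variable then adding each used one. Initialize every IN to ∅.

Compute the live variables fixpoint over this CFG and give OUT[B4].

Fixpoint table:
  B0:  IN={b, d, f}  OUT={b, c, d, f}
  B1:  IN={b, c, d, f}  OUT={a, b, c, d, e, f}
  B2:  IN={a, b, c, d, e, f}  OUT={a, b, c, d, e, f}
  B3:  IN={a, b, c, d}  OUT={a, b, c, d, e, f}
  B4:  IN={a, c, e}  OUT={a, d, e}
  B5:  IN={a, d, e}  OUT={a, c, d, e, f}
  B6:  IN={a, c, d, e, f}  OUT={a, c, e, f}
  B7:  IN={c, e, f}  OUT={a, b, c}
  B8:  IN={a, b, c}  OUT={}

Merge at B4: OUT[B4] = IN[B5] = {a, d, e}

Answer: {a, d, e}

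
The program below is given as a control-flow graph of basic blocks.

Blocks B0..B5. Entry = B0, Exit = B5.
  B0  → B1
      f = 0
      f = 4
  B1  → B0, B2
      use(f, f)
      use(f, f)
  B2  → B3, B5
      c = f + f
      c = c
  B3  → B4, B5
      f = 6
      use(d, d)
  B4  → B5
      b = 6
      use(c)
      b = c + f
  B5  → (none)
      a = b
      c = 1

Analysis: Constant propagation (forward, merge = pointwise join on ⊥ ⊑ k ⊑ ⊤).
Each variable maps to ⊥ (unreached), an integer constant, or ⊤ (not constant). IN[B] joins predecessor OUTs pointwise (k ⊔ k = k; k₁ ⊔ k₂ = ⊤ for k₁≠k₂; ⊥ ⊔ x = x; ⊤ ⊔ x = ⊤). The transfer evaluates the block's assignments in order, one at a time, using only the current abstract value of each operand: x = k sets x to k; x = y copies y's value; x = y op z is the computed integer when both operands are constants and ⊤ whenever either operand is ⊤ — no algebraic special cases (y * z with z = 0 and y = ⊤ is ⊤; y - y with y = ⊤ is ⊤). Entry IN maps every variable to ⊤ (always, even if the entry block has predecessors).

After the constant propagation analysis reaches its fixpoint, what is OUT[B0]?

Fixpoint table:
  B0:   IN=(all ⊤)   OUT={f:4; rest ⊤}
  B1:   IN={f:4; rest ⊤}   OUT={f:4; rest ⊤}
  B2:   IN={f:4; rest ⊤}   OUT={c:8, f:4; rest ⊤}
  B3:   IN={c:8, f:4; rest ⊤}   OUT={c:8, f:6; rest ⊤}
  B4:   IN={c:8, f:6; rest ⊤}   OUT={b:14, c:8, f:6; rest ⊤}
  B5:   IN={c:8; rest ⊤}   OUT={c:1; rest ⊤}

Merge at B0 (entry node, so the boundary value (all ⊤) is joined with the incoming edge(s)): IN[B0] = (all ⊤) ⊔ OUT[B1] = {a: ⊤, b: ⊤, c: ⊤, d: ⊤, e: ⊤, f: ⊤}
Applying B0's transfer function to that IN value gives OUT[B0] (row B0 above).

Answer: {a: ⊤, b: ⊤, c: ⊤, d: ⊤, e: ⊤, f: 4}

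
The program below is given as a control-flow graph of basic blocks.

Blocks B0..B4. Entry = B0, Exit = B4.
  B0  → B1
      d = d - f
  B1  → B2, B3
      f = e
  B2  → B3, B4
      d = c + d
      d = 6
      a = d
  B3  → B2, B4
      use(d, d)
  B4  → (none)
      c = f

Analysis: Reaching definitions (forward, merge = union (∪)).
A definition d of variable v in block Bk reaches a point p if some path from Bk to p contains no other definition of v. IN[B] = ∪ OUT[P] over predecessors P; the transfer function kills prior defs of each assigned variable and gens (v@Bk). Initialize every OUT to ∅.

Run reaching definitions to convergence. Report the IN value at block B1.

Fixpoint table:
  B0: | IN={} | OUT={d@B0}
  B1: | IN={d@B0} | OUT={d@B0, f@B1}
  B2: | IN={a@B2, d@B0, d@B2, f@B1} | OUT={a@B2, d@B2, f@B1}
  B3: | IN={a@B2, d@B0, d@B2, f@B1} | OUT={a@B2, d@B0, d@B2, f@B1}
  B4: | IN={a@B2, d@B0, d@B2, f@B1} | OUT={a@B2, c@B4, d@B0, d@B2, f@B1}

Merge at B1: IN[B1] = OUT[B0] = {d@B0}

Answer: {d@B0}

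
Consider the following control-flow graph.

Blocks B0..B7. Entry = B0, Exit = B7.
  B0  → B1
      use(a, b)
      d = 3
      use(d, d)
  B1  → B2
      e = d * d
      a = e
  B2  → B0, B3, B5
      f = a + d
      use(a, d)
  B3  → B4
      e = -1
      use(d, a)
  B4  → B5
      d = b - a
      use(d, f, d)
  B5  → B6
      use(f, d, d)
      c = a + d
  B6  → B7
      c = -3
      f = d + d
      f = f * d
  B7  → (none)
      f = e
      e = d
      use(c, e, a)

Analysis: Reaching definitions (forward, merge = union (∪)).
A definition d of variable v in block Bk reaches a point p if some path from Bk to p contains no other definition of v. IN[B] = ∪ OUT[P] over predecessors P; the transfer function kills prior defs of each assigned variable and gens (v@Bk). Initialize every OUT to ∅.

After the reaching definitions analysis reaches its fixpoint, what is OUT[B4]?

Converged values:
  B0:   IN={a@B1, d@B0, e@B1, f@B2}   OUT={a@B1, d@B0, e@B1, f@B2}
  B1:   IN={a@B1, d@B0, e@B1, f@B2}   OUT={a@B1, d@B0, e@B1, f@B2}
  B2:   IN={a@B1, d@B0, e@B1, f@B2}   OUT={a@B1, d@B0, e@B1, f@B2}
  B3:   IN={a@B1, d@B0, e@B1, f@B2}   OUT={a@B1, d@B0, e@B3, f@B2}
  B4:   IN={a@B1, d@B0, e@B3, f@B2}   OUT={a@B1, d@B4, e@B3, f@B2}
  B5:   IN={a@B1, d@B0, d@B4, e@B1, e@B3, f@B2}   OUT={a@B1, c@B5, d@B0, d@B4, e@B1, e@B3, f@B2}
  B6:   IN={a@B1, c@B5, d@B0, d@B4, e@B1, e@B3, f@B2}   OUT={a@B1, c@B6, d@B0, d@B4, e@B1, e@B3, f@B6}
  B7:   IN={a@B1, c@B6, d@B0, d@B4, e@B1, e@B3, f@B6}   OUT={a@B1, c@B6, d@B0, d@B4, e@B7, f@B7}

Merge at B4: IN[B4] = OUT[B3] = {a@B1, d@B0, e@B3, f@B2}
Applying B4's transfer function to that IN value gives OUT[B4] (row B4 above).

Answer: {a@B1, d@B4, e@B3, f@B2}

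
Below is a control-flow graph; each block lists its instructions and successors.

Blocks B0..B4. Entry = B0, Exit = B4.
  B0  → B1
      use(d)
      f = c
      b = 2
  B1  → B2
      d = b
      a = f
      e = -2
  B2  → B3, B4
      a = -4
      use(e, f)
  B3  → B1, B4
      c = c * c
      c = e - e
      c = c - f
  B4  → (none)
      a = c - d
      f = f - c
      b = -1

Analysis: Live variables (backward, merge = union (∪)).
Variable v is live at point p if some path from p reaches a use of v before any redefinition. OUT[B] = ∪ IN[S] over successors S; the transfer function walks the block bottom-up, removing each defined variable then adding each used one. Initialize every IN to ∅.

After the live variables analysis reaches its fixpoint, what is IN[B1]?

Converged values:
  B0:  IN={c, d}  OUT={b, c, f}
  B1:  IN={b, c, f}  OUT={b, c, d, e, f}
  B2:  IN={b, c, d, e, f}  OUT={b, c, d, e, f}
  B3:  IN={b, c, d, e, f}  OUT={b, c, d, f}
  B4:  IN={c, d, f}  OUT={}

Merge at B1: OUT[B1] = IN[B2] = {b, c, d, e, f}
Applying B1's transfer function to that OUT value gives IN[B1] (row B1 above).

Answer: {b, c, f}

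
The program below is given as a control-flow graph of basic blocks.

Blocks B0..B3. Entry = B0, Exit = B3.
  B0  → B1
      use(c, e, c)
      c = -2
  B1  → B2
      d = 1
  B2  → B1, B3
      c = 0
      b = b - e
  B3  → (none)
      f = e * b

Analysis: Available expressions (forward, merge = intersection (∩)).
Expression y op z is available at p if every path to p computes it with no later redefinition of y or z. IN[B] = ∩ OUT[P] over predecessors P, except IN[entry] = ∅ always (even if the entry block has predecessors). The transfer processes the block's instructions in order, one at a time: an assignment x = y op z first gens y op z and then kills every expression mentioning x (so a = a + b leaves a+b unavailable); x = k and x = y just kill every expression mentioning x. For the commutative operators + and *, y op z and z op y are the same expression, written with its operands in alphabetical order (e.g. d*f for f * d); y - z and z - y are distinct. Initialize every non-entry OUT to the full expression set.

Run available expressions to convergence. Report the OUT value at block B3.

Per-block solution:
  B0: | IN={} | OUT={}
  B1: | IN={} | OUT={}
  B2: | IN={} | OUT={}
  B3: | IN={} | OUT={b*e}

Merge at B3: IN[B3] = OUT[B2] = {}
Applying B3's transfer function to that IN value gives OUT[B3] (row B3 above).

Answer: {b*e}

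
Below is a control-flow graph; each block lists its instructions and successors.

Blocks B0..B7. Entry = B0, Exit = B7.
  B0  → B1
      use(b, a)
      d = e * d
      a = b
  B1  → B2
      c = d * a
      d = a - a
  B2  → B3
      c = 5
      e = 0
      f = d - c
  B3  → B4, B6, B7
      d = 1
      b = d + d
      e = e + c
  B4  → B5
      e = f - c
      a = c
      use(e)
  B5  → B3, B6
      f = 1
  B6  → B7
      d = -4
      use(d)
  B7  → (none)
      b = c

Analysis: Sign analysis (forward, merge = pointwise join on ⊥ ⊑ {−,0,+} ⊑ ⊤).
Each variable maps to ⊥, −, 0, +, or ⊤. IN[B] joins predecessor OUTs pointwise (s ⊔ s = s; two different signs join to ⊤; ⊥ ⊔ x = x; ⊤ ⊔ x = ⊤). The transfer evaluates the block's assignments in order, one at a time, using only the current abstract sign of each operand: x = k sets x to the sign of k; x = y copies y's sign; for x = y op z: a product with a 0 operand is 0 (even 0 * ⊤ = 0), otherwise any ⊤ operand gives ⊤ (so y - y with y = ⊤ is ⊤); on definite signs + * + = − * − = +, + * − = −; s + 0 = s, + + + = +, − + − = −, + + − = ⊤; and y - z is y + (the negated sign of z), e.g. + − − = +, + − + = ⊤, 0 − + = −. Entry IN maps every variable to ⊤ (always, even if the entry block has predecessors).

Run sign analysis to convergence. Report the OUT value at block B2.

Per-block solution:
  B0:  IN=(all ⊤)  OUT=(all ⊤)
  B1:  IN=(all ⊤)  OUT=(all ⊤)
  B2:  IN=(all ⊤)  OUT={c:+, e:0; rest ⊤}
  B3:  IN={c:+; rest ⊤}  OUT={b:+, c:+, d:+; rest ⊤}
  B4:  IN={b:+, c:+, d:+; rest ⊤}  OUT={a:+, b:+, c:+, d:+; rest ⊤}
  B5:  IN={a:+, b:+, c:+, d:+; rest ⊤}  OUT={a:+, b:+, c:+, d:+, f:+; rest ⊤}
  B6:  IN={b:+, c:+, d:+; rest ⊤}  OUT={b:+, c:+, d:-; rest ⊤}
  B7:  IN={b:+, c:+; rest ⊤}  OUT={b:+, c:+; rest ⊤}

Merge at B2: IN[B2] = OUT[B1] = {a: ⊤, b: ⊤, c: ⊤, d: ⊤, e: ⊤, f: ⊤}
Applying B2's transfer function to that IN value gives OUT[B2] (row B2 above).

Answer: {a: ⊤, b: ⊤, c: +, d: ⊤, e: 0, f: ⊤}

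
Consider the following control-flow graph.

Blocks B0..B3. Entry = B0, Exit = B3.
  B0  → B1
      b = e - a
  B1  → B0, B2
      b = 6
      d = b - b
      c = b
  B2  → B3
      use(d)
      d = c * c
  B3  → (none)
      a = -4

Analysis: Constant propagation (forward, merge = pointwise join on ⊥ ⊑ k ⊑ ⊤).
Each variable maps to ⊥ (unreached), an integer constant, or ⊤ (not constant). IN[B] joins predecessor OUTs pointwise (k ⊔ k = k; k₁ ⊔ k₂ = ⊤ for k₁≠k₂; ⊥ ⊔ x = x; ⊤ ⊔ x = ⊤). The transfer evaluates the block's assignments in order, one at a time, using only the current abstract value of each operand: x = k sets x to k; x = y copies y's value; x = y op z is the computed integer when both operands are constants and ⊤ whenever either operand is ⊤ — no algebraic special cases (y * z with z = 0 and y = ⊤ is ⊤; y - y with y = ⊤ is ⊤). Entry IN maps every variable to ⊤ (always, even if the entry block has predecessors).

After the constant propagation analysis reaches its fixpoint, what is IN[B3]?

Answer: {a: ⊤, b: 6, c: 6, d: 36, e: ⊤, f: ⊤}

Working:
Per-block solution:
  B0:   IN=(all ⊤)   OUT=(all ⊤)
  B1:   IN=(all ⊤)   OUT={b:6, c:6, d:0; rest ⊤}
  B2:   IN={b:6, c:6, d:0; rest ⊤}   OUT={b:6, c:6, d:36; rest ⊤}
  B3:   IN={b:6, c:6, d:36; rest ⊤}   OUT={a:-4, b:6, c:6, d:36; rest ⊤}

Merge at B3: IN[B3] = OUT[B2] = {a: ⊤, b: 6, c: 6, d: 36, e: ⊤, f: ⊤}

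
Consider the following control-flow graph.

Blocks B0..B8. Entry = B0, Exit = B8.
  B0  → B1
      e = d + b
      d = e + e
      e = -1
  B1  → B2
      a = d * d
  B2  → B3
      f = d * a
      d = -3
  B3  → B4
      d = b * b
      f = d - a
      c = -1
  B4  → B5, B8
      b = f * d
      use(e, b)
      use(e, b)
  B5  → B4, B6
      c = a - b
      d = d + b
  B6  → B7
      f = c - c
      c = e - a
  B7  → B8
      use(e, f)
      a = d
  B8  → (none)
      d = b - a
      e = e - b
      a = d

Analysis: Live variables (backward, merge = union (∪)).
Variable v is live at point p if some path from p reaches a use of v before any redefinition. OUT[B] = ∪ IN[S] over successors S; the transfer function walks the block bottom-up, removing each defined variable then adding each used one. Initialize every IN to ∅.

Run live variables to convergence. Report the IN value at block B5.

Answer: {a, b, d, e, f}

Derivation:
Fixpoint table:
  B0:   IN={b, d}   OUT={b, d, e}
  B1:   IN={b, d, e}   OUT={a, b, d, e}
  B2:   IN={a, b, d, e}   OUT={a, b, e}
  B3:   IN={a, b, e}   OUT={a, d, e, f}
  B4:   IN={a, d, e, f}   OUT={a, b, d, e, f}
  B5:   IN={a, b, d, e, f}   OUT={a, b, c, d, e, f}
  B6:   IN={a, b, c, d, e}   OUT={b, d, e, f}
  B7:   IN={b, d, e, f}   OUT={a, b, e}
  B8:   IN={a, b, e}   OUT={}

Merge at B5: OUT[B5] = IN[B4] ⊔ IN[B6] = {a, b, c, d, e, f}
Applying B5's transfer function to that OUT value gives IN[B5] (row B5 above).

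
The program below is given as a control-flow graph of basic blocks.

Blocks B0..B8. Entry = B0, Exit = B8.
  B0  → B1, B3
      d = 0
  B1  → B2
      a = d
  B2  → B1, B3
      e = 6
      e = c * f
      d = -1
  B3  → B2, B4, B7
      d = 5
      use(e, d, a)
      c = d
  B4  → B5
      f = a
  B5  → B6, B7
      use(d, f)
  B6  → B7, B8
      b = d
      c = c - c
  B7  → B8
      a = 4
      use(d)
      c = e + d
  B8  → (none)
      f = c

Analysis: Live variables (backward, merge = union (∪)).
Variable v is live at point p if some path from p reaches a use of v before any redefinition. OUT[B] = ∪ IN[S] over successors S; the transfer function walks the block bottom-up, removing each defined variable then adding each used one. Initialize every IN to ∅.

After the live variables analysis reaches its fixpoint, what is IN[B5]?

Answer: {c, d, e, f}

Trace:
Fixpoint table:
  B0:  IN={a, c, e, f}  OUT={a, c, d, e, f}
  B1:  IN={c, d, f}  OUT={a, c, f}
  B2:  IN={a, c, f}  OUT={a, c, d, e, f}
  B3:  IN={a, e, f}  OUT={a, c, d, e, f}
  B4:  IN={a, c, d, e}  OUT={c, d, e, f}
  B5:  IN={c, d, e, f}  OUT={c, d, e}
  B6:  IN={c, d, e}  OUT={c, d, e}
  B7:  IN={d, e}  OUT={c}
  B8:  IN={c}  OUT={}

Merge at B5: OUT[B5] = IN[B6] ⊔ IN[B7] = {c, d, e}
Applying B5's transfer function to that OUT value gives IN[B5] (row B5 above).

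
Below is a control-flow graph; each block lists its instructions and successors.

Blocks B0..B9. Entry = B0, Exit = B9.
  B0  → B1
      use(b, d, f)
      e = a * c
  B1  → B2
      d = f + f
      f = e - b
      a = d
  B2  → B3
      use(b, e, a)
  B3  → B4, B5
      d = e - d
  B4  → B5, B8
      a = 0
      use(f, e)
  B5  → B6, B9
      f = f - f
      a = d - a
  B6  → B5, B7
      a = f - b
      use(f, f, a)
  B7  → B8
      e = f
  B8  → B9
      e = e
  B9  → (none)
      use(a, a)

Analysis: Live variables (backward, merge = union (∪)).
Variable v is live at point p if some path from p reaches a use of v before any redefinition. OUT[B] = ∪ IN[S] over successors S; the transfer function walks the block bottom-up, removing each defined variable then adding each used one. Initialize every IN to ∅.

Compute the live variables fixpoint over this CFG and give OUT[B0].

Converged values:
  B0:   IN={a, b, c, d, f}   OUT={b, e, f}
  B1:   IN={b, e, f}   OUT={a, b, d, e, f}
  B2:   IN={a, b, d, e, f}   OUT={a, b, d, e, f}
  B3:   IN={a, b, d, e, f}   OUT={a, b, d, e, f}
  B4:   IN={b, d, e, f}   OUT={a, b, d, e, f}
  B5:   IN={a, b, d, f}   OUT={a, b, d, f}
  B6:   IN={b, d, f}   OUT={a, b, d, f}
  B7:   IN={a, f}   OUT={a, e}
  B8:   IN={a, e}   OUT={a}
  B9:   IN={a}   OUT={}

Merge at B0: OUT[B0] = IN[B1] = {b, e, f}

Answer: {b, e, f}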